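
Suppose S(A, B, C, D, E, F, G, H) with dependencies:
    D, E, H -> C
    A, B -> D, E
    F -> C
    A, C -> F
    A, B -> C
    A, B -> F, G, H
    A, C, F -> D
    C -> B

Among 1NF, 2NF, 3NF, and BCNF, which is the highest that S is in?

Candidate keys: {A, B}, {A, C}, {A, D, E, H}, {A, F}. Prime attributes: {A, B, C, D, E, F, H}.
For D, E, H -> C we have {D, E, H}⁺ = {B, C, D, E, H}; {D, E, H} is not a superkey, so BCNF fails.
Its right-hand attributes {C} are all prime, as are those of every other non-superkey FD — the relation is in 3NF.

3NF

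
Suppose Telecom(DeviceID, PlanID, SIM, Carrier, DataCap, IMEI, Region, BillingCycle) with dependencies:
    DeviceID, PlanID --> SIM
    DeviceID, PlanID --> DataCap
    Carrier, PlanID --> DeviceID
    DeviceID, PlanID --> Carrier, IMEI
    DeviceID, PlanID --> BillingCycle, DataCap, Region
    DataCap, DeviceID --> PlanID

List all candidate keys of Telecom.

{Carrier, PlanID}⁺ = {BillingCycle, Carrier, DataCap, DeviceID, IMEI, PlanID, Region, SIM} — all of the relation — so {Carrier, PlanID} is a candidate key.
{DataCap, DeviceID}⁺ = {BillingCycle, Carrier, DataCap, DeviceID, IMEI, PlanID, Region, SIM} — all of the relation — so {DataCap, DeviceID} is a candidate key.
{DeviceID, PlanID}⁺ = {BillingCycle, Carrier, DataCap, DeviceID, IMEI, PlanID, Region, SIM} — all of the relation — so {DeviceID, PlanID} is a candidate key.
These are minimal and exhaustive — every other superkey contains one of them.

{Carrier, PlanID}, {DataCap, DeviceID}, {DeviceID, PlanID}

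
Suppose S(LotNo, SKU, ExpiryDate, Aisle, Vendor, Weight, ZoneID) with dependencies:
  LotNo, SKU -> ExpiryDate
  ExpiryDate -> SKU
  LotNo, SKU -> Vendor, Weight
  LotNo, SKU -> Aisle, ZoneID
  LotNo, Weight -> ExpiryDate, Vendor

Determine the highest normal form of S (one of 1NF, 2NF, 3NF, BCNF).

3NF

Candidate keys: {ExpiryDate, LotNo}, {LotNo, SKU}, {LotNo, Weight}. Prime attributes: {ExpiryDate, LotNo, SKU, Weight}.
For ExpiryDate -> SKU we have {ExpiryDate}⁺ = {ExpiryDate, SKU}; {ExpiryDate} is not a superkey, so BCNF fails.
Since {SKU} ⊆ prime attributes and every other non-superkey FD also has a prime right side, the schema is in 3NF.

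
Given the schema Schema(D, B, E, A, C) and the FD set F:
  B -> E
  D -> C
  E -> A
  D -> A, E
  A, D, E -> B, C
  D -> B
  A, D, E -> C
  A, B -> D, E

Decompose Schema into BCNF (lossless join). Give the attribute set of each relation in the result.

Candidate keys of the original relation: {B}, {D}.
{A, B, C, D, E}: {E} determines {A, E} here but is not a superkey — split on E -> A, giving {A, E} and {B, C, D, E}.
{A, E} has no BCNF violation.
{B, C, D, E} has no BCNF violation.

{A, E}; {B, C, D, E}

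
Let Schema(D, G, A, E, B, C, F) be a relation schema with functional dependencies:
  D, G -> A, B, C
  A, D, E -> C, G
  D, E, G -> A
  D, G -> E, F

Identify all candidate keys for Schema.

{D} never appears on the right of any FD, so every key must include it.
Closure of {D, G} is {A, B, C, D, E, F, G}, the whole schema; {D, G} is a candidate key.
Closure of {A, D, E} is {A, B, C, D, E, F, G}, the whole schema; {A, D, E} is a candidate key.
No proper subset of any of these is a key, and no other minimal superkey exists.

{A, D, E}, {D, G}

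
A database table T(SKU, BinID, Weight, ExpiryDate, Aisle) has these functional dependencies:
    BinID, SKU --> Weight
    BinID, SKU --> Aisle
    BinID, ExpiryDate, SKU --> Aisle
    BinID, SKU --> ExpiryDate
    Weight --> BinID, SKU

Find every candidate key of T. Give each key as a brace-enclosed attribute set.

{BinID, SKU}, {Weight}

{Weight}⁺ = {Aisle, BinID, ExpiryDate, SKU, Weight}, which is every attribute, so {Weight} is a candidate key.
{BinID, SKU}⁺ = {Aisle, BinID, ExpiryDate, SKU, Weight}, which is every attribute, so {BinID, SKU} is a candidate key.
No proper subset of any of these is a key, and no other minimal superkey exists.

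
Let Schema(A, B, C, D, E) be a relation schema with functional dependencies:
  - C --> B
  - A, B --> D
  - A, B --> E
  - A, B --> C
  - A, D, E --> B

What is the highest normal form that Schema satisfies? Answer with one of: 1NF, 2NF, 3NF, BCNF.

3NF

Candidate keys: {A, B}, {A, C}, {A, D, E}. Prime attributes: {A, B, C, D, E}.
For C --> B we have {C}⁺ = {B, C}; {C} is not a superkey, so BCNF fails.
Since {B} ⊆ prime attributes and every other non-superkey FD also has a prime right side, the schema is in 3NF.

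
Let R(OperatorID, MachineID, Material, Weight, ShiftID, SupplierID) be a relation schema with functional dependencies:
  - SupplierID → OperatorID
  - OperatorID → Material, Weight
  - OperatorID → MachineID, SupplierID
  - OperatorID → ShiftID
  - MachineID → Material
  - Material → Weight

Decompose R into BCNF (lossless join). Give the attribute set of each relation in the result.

Candidate keys of the original relation: {OperatorID}, {SupplierID}.
Within {MachineID, Material, OperatorID, ShiftID, SupplierID, Weight}: {MachineID}⁺ ∩ {MachineID, Material, OperatorID, ShiftID, SupplierID, Weight} = {MachineID, Material, Weight}, not the whole set, so MachineID → Material, Weight violates BCNF; decompose into {MachineID, Material, Weight} and {MachineID, OperatorID, ShiftID, SupplierID}.
Within {MachineID, Material, Weight}: {Material}⁺ ∩ {MachineID, Material, Weight} = {Material, Weight}, not the whole set, so Material → Weight violates BCNF; decompose into {Material, Weight} and {MachineID, Material}.
{Material, Weight} is in BCNF.
{MachineID, Material} is in BCNF.
{MachineID, OperatorID, ShiftID, SupplierID} is in BCNF.

{MachineID, Material}; {MachineID, OperatorID, ShiftID, SupplierID}; {Material, Weight}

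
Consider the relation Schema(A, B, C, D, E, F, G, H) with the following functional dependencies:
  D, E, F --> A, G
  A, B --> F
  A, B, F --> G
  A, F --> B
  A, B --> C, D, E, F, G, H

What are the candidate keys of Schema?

{A, B}, {A, F}, {D, E, F}

{A, B} is a candidate key since {A, B}⁺ = {A, B, C, D, E, F, G, H} covers every attribute.
{A, F} is a candidate key since {A, F}⁺ = {A, B, C, D, E, F, G, H} covers every attribute.
{D, E, F} is a candidate key since {D, E, F}⁺ = {A, B, C, D, E, F, G, H} covers every attribute.
Any other superkey properly contains one of these, so there are no further candidate keys.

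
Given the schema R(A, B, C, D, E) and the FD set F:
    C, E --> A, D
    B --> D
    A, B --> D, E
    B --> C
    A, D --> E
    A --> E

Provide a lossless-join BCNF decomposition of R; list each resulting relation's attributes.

{A, C, D}; {A, E}; {B, C}; {B, E}

Candidate keys of the original relation: {A, B}, {B, E}.
In {A, B, C, D, E}, {C, E} is not a superkey ({C, E}⁺ restricted to this set is {A, C, D, E}), so split on C, E --> A, D into {A, C, D, E} and {B, C, E}.
In {A, C, D, E}, {A, D} is not a superkey ({A, D}⁺ restricted to this set is {A, D, E}), so split on A, D --> E into {A, D, E} and {A, C, D}.
In {A, D, E}, {A} is not a superkey ({A}⁺ restricted to this set is {A, E}), so split on A --> E into {A, E} and {A, D}.
{A, E} has no BCNF violation.
{A, D} has no BCNF violation.
{A, C, D} has no BCNF violation.
In {B, C, E}, {B} is not a superkey ({B}⁺ restricted to this set is {B, C}), so split on B --> C into {B, C} and {B, E}.
{B, C} has no BCNF violation.
{B, E} has no BCNF violation.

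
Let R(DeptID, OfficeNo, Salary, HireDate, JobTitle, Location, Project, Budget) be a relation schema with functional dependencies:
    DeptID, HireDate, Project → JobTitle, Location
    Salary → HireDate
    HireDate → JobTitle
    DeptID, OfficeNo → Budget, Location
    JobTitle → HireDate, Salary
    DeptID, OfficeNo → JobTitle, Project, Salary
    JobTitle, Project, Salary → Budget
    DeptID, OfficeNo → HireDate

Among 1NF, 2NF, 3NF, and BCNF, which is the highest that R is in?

2NF

Candidate key: {DeptID, OfficeNo}. Prime attributes: {DeptID, OfficeNo}.
DeptID, HireDate, Project → JobTitle, Location breaks BCNF: {DeptID, HireDate, Project}⁺ = {Budget, DeptID, HireDate, JobTitle, Location, Project, Salary}, so {DeptID, HireDate, Project} is not a superkey.
DeptID, HireDate, Project → JobTitle, Location determines the non-prime attributes {JobTitle, Location} from a non-superkey — 3NF is violated.
No proper subset of a key has a non-prime attribute in its closure, so there is no partial dependency; 2NF holds.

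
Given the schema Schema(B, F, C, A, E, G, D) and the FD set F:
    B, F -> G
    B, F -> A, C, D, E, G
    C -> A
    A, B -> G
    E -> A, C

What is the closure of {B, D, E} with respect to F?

{A, B, C, D, E, G}

Start with {B, D, E}.
E -> A, C applies; add {A, C} → now {A, B, C, D, E}.
A, B -> G applies; add {G} → now {A, B, C, D, E, G}.
No further FD applies.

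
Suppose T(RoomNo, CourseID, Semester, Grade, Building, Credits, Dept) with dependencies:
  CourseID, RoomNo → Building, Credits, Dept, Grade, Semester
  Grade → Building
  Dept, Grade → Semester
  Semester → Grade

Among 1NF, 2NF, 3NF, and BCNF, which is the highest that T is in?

Candidate key: {CourseID, RoomNo}. Prime attributes: {CourseID, RoomNo}.
Grade → Building: {Grade}⁺ = {Building, Grade}, which is not all of the attributes, so the left side is not a superkey — BCNF is violated.
Grade → Building determines the non-prime attribute {Building} from a non-superkey — 3NF is violated.
No non-prime attribute depends on a proper subset of any candidate key, so 2NF holds.

2NF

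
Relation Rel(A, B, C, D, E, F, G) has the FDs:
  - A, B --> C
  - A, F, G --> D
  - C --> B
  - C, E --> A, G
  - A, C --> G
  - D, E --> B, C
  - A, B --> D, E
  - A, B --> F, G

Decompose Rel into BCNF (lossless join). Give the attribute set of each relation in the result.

{A, C, E, F, G}; {A, D, F, G}; {B, C}

Candidate keys of the original relation: {A, B}, {A, C}, {A, E, F, G}, {C, E}, {D, E}.
{A, B, C, D, E, F, G}: {A, F, G} determines {A, D, F, G} here but is not a superkey — split on A, F, G --> D, giving {A, D, F, G} and {A, B, C, E, F, G}.
{A, D, F, G} is in BCNF.
{A, B, C, E, F, G}: {C} determines {B, C} here but is not a superkey — split on C --> B, giving {B, C} and {A, C, E, F, G}.
{B, C} is in BCNF.
{A, C, E, F, G} is in BCNF.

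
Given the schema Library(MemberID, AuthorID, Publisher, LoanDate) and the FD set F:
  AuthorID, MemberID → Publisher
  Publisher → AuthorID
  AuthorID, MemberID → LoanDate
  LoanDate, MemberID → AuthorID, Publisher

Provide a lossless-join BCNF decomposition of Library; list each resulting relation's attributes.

Candidate keys of the original relation: {AuthorID, MemberID}, {LoanDate, MemberID}, {MemberID, Publisher}.
Within {AuthorID, LoanDate, MemberID, Publisher}: {Publisher}⁺ ∩ {AuthorID, LoanDate, MemberID, Publisher} = {AuthorID, Publisher}, not the whole set, so Publisher → AuthorID violates BCNF; decompose into {AuthorID, Publisher} and {LoanDate, MemberID, Publisher}.
{AuthorID, Publisher} has no BCNF violation.
{LoanDate, MemberID, Publisher} has no BCNF violation.

{AuthorID, Publisher}; {LoanDate, MemberID, Publisher}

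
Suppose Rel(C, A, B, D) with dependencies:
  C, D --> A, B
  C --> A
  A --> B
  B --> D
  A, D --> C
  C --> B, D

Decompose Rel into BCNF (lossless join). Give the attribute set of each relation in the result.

Candidate keys of the original relation: {A}, {C}.
Within {A, B, C, D}: {B}⁺ ∩ {A, B, C, D} = {B, D}, not the whole set, so B --> D violates BCNF; decompose into {B, D} and {A, B, C}.
{B, D} has no BCNF violation.
{A, B, C} has no BCNF violation.

{A, B, C}; {B, D}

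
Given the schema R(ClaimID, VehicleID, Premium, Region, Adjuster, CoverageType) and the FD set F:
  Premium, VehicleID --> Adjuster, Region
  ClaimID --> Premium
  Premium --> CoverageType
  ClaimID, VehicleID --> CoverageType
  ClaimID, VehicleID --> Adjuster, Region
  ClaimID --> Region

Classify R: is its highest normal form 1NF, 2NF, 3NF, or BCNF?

Candidate key: {ClaimID, VehicleID}. Prime attributes: {ClaimID, VehicleID}.
Premium, VehicleID --> Adjuster, Region breaks BCNF: {Premium, VehicleID}⁺ = {Adjuster, CoverageType, Premium, Region, VehicleID}, so {Premium, VehicleID} is not a superkey.
Premium, VehicleID --> Adjuster, Region determines the non-prime attributes {Adjuster, Region} from a non-superkey — 3NF is violated.
The proper key subset {ClaimID} of {ClaimID, VehicleID} determines non-prime {CoverageType, Premium, Region}, so the relation is not even in 2NF.

1NF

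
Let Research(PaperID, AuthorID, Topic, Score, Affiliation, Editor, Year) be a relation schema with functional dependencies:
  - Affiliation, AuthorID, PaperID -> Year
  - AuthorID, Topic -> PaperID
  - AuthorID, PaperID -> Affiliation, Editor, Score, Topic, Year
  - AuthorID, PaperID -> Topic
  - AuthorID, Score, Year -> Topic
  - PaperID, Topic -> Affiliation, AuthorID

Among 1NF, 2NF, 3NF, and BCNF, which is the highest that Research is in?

Candidate keys: {AuthorID, PaperID}, {AuthorID, Score, Year}, {AuthorID, Topic}, {PaperID, Topic}. Prime attributes: {AuthorID, PaperID, Score, Topic, Year}.
The left-hand side of every FD is a superkey, so BCNF is satisfied.

BCNF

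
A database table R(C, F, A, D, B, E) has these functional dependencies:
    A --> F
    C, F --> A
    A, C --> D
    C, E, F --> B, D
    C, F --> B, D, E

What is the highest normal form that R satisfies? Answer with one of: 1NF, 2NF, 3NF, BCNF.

3NF

Candidate keys: {A, C}, {C, F}. Prime attributes: {A, C, F}.
A --> F: {A}⁺ = {A, F}, which is not all of the attributes, so the left side is not a superkey — BCNF is violated.
Its right-hand attributes {F} are all prime, as are those of every other non-superkey FD — the relation is in 3NF.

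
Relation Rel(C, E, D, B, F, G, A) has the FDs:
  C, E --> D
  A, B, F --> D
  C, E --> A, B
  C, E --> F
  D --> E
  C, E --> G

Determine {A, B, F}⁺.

{A, B, D, E, F}

Start with {A, B, F}.
A, B, F --> D applies; add {D} → now {A, B, D, F}.
D --> E applies; add {E} → now {A, B, D, E, F}.
No further FD applies.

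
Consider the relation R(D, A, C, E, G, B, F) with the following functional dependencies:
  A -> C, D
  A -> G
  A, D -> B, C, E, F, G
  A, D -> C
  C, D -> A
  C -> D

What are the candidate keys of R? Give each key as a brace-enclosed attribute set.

{A}⁺ = {A, B, C, D, E, F, G} — all of the relation — so {A} is a candidate key.
{C}⁺ = {A, B, C, D, E, F, G} — all of the relation — so {C} is a candidate key.
These are minimal and exhaustive — every other superkey contains one of them.

{A}, {C}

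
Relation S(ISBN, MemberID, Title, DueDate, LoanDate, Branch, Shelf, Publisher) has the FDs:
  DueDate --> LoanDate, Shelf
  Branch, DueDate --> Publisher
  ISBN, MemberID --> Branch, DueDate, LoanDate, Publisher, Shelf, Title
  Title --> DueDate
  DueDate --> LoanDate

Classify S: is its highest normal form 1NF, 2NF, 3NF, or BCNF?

Candidate key: {ISBN, MemberID}. Prime attributes: {ISBN, MemberID}.
DueDate --> LoanDate, Shelf breaks BCNF: {DueDate}⁺ = {DueDate, LoanDate, Shelf}, so {DueDate} is not a superkey.
DueDate --> LoanDate, Shelf determines the non-prime attributes {LoanDate, Shelf} from a non-superkey — 3NF is violated.
No non-prime attribute depends on a proper subset of any candidate key, so 2NF holds.

2NF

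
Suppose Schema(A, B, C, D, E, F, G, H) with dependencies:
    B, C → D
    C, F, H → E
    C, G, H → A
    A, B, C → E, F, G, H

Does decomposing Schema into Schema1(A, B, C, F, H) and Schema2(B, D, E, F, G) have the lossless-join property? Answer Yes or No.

The shared attributes are {B, F} and {B, F}⁺ = {B, F}.
The closure covers neither Schema1 nor Schema2 entirely; the join is not lossless.

No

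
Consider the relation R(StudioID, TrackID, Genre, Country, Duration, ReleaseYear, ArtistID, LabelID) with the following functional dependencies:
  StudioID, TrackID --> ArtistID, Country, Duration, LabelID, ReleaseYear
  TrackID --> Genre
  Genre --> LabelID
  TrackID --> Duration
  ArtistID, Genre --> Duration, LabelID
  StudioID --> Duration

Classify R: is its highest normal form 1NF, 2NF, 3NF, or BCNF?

Candidate key: {StudioID, TrackID}. Prime attributes: {StudioID, TrackID}.
TrackID --> Genre breaks BCNF: {TrackID}⁺ = {Duration, Genre, LabelID, TrackID}, so {TrackID} is not a superkey.
TrackID --> Genre determines the non-prime attribute {Genre} from a non-superkey — 3NF is violated.
Since {StudioID} ⊂ {StudioID, TrackID} and {StudioID}⁺ ⊇ {Duration} with {Duration} non-prime, there is a partial dependency; 2NF fails.

1NF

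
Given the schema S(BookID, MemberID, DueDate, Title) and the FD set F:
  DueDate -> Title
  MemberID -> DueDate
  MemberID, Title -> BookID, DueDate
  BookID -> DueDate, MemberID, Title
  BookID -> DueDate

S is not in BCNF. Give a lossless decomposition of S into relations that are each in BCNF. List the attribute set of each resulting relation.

Candidate keys of the original relation: {BookID}, {MemberID}.
Within {BookID, DueDate, MemberID, Title}: {DueDate}⁺ ∩ {BookID, DueDate, MemberID, Title} = {DueDate, Title}, not the whole set, so DueDate -> Title violates BCNF; decompose into {DueDate, Title} and {BookID, DueDate, MemberID}.
{DueDate, Title} is in BCNF.
{BookID, DueDate, MemberID} is in BCNF.

{BookID, DueDate, MemberID}; {DueDate, Title}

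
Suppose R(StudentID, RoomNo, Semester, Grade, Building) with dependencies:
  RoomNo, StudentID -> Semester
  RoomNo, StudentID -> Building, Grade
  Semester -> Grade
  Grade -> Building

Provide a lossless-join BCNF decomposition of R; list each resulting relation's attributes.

Candidate key of the original relation: {RoomNo, StudentID}.
{Building, Grade, RoomNo, Semester, StudentID}: {Semester} determines {Building, Grade, Semester} here but is not a superkey — split on Semester -> Building, Grade, giving {Building, Grade, Semester} and {RoomNo, Semester, StudentID}.
{Building, Grade, Semester}: {Grade} determines {Building, Grade} here but is not a superkey — split on Grade -> Building, giving {Building, Grade} and {Grade, Semester}.
{Building, Grade} has no BCNF violation.
{Grade, Semester} has no BCNF violation.
{RoomNo, Semester, StudentID} has no BCNF violation.

{Building, Grade}; {Grade, Semester}; {RoomNo, Semester, StudentID}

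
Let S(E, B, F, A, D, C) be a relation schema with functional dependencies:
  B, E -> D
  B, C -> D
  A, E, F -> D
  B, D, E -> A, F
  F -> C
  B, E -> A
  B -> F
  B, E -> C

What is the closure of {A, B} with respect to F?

{A, B, C, D, F}

Start with {A, B}.
B -> F applies; add {F} → now {A, B, F}.
F -> C applies; add {C} → now {A, B, C, F}.
B, C -> D applies; add {D} → now {A, B, C, D, F}.
No further FD applies.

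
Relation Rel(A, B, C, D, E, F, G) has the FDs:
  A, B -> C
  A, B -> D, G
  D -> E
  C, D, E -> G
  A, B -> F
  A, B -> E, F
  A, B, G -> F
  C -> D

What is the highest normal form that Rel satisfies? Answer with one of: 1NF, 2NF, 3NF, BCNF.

Candidate key: {A, B}. Prime attributes: {A, B}.
D -> E breaks BCNF: {D}⁺ = {D, E}, so {D} is not a superkey.
D -> E has non-prime {E} on the right and a non-superkey on the left, so 3NF fails.
No proper subset of a key has a non-prime attribute in its closure, so there is no partial dependency; 2NF holds.

2NF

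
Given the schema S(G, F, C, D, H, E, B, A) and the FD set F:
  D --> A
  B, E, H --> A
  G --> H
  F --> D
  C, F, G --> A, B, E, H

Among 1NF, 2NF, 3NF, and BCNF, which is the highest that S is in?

1NF

Candidate key: {C, F, G}. Prime attributes: {C, F, G}.
D --> A breaks BCNF: {D}⁺ = {A, D}, so {D} is not a superkey.
D --> A determines the non-prime attribute {A} from a non-superkey — 3NF is violated.
Since {F} ⊂ {C, F, G} and {F}⁺ ⊇ {A, D} with {A, D} non-prime, there is a partial dependency; 2NF fails.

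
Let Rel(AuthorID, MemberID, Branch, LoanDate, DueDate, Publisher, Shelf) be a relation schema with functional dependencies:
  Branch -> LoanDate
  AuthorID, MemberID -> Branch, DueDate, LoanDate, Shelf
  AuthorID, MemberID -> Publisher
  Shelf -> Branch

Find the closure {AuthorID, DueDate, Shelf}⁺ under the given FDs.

Start with {AuthorID, DueDate, Shelf}.
Shelf -> Branch applies; add {Branch} → now {AuthorID, Branch, DueDate, Shelf}.
Branch -> LoanDate applies; add {LoanDate} → now {AuthorID, Branch, DueDate, LoanDate, Shelf}.
No further FD applies.

{AuthorID, Branch, DueDate, LoanDate, Shelf}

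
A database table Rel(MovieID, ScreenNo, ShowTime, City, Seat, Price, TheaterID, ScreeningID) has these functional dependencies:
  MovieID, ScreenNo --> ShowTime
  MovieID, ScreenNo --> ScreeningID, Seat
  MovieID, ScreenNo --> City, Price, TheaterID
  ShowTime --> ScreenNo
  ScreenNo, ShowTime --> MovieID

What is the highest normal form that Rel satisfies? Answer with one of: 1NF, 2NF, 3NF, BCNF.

BCNF

Candidate keys: {MovieID, ScreenNo}, {ShowTime}. Prime attributes: {MovieID, ScreenNo, ShowTime}.
Each dependency's left side is a superkey — BCNF holds.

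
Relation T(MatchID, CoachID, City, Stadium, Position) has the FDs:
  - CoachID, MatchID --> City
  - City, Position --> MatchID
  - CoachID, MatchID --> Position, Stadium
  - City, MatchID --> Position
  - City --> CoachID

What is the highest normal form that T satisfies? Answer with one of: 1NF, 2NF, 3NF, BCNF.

Candidate keys: {City, MatchID}, {City, Position}, {CoachID, MatchID}. Prime attributes: {City, CoachID, MatchID, Position}.
For City --> CoachID we have {City}⁺ = {City, CoachID}; {City} is not a superkey, so BCNF fails.
But every attribute on its right side ({CoachID}) is prime, and the same holds for every other non-superkey FD, so 3NF still holds.

3NF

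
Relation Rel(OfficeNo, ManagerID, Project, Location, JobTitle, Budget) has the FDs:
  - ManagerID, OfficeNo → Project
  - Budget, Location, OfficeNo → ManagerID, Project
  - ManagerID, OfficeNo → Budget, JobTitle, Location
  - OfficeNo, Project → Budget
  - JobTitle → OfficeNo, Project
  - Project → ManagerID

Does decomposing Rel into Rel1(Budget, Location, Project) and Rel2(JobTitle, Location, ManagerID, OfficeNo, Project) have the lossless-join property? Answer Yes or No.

Common attributes: {Location, Project}; their closure is {Location, ManagerID, Project}.
Neither Rel1 nor Rel2 is contained in that closure, so the decomposition is lossy.

No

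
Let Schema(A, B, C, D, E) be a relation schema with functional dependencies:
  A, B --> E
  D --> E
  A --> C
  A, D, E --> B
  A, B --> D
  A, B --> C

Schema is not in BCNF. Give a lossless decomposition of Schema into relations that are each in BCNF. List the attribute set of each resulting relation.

Candidate keys of the original relation: {A, B}, {A, D}.
Within {A, B, C, D, E}: {D}⁺ ∩ {A, B, C, D, E} = {D, E}, not the whole set, so D --> E violates BCNF; decompose into {D, E} and {A, B, C, D}.
{D, E}: every determinant is a superkey — BCNF.
Within {A, B, C, D}: {A}⁺ ∩ {A, B, C, D} = {A, C}, not the whole set, so A --> C violates BCNF; decompose into {A, C} and {A, B, D}.
{A, C}: every determinant is a superkey — BCNF.
{A, B, D}: every determinant is a superkey — BCNF.

{A, B, D}; {A, C}; {D, E}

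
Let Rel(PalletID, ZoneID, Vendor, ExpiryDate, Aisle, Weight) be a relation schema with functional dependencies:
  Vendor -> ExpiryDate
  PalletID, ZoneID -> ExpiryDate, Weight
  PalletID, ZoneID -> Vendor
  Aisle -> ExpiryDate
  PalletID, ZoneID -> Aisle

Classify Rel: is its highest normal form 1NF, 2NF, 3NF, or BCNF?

Candidate key: {PalletID, ZoneID}. Prime attributes: {PalletID, ZoneID}.
For Vendor -> ExpiryDate we have {Vendor}⁺ = {ExpiryDate, Vendor}; {Vendor} is not a superkey, so BCNF fails.
Vendor -> ExpiryDate has non-prime {ExpiryDate} on the right and a non-superkey on the left, so 3NF fails.
No proper subset of a key has a non-prime attribute in its closure, so there is no partial dependency; 2NF holds.

2NF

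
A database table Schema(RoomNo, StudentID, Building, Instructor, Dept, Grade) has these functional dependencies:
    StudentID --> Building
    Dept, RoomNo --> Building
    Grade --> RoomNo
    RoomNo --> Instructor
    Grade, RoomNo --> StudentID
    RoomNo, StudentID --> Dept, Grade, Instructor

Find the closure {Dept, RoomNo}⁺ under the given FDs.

{Building, Dept, Instructor, RoomNo}

Start with {Dept, RoomNo}.
Dept, RoomNo --> Building applies; add {Building} → now {Building, Dept, RoomNo}.
RoomNo --> Instructor applies; add {Instructor} → now {Building, Dept, Instructor, RoomNo}.
No further FD applies.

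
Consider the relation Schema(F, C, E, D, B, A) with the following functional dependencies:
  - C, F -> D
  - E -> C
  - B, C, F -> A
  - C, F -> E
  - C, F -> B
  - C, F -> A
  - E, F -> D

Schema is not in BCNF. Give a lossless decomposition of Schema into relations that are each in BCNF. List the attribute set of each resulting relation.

Candidate keys of the original relation: {C, F}, {E, F}.
In {A, B, C, D, E, F}, {E} is not a superkey ({E}⁺ restricted to this set is {C, E}), so split on E -> C into {C, E} and {A, B, D, E, F}.
{C, E} is in BCNF.
{A, B, D, E, F} is in BCNF.

{A, B, D, E, F}; {C, E}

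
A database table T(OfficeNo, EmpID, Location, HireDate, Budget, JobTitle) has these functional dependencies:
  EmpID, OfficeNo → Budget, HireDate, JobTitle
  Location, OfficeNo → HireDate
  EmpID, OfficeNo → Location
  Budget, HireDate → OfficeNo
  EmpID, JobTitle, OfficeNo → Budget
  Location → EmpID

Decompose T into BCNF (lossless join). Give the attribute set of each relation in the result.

Candidate keys of the original relation: {Budget, EmpID, HireDate}, {Budget, HireDate, Location}, {EmpID, OfficeNo}, {Location, OfficeNo}.
In {Budget, EmpID, HireDate, JobTitle, Location, OfficeNo}, {Budget, HireDate} is not a superkey ({Budget, HireDate}⁺ restricted to this set is {Budget, HireDate, OfficeNo}), so split on Budget, HireDate → OfficeNo into {Budget, HireDate, OfficeNo} and {Budget, EmpID, HireDate, JobTitle, Location}.
{Budget, HireDate, OfficeNo} is in BCNF.
In {Budget, EmpID, HireDate, JobTitle, Location}, {Location} is not a superkey ({Location}⁺ restricted to this set is {EmpID, Location}), so split on Location → EmpID into {EmpID, Location} and {Budget, HireDate, JobTitle, Location}.
{EmpID, Location} is in BCNF.
{Budget, HireDate, JobTitle, Location} is in BCNF.

{Budget, HireDate, JobTitle, Location}; {Budget, HireDate, OfficeNo}; {EmpID, Location}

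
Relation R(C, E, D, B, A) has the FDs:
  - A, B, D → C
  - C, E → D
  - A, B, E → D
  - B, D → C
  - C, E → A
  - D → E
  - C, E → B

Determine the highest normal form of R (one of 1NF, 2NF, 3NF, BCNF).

3NF

Candidate keys: {A, B, E}, {B, D}, {C, D}, {C, E}. Prime attributes: {A, B, C, D, E}.
D → E breaks BCNF: {D}⁺ = {D, E}, so {D} is not a superkey.
But every attribute on its right side ({E}) is prime, and the same holds for every other non-superkey FD, so 3NF still holds.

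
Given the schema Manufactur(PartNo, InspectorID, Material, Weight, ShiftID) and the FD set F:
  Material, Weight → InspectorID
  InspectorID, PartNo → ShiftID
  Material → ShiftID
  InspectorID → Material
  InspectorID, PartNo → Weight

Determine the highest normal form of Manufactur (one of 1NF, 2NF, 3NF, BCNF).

Candidate keys: {InspectorID, PartNo}, {Material, PartNo, Weight}. Prime attributes: {InspectorID, Material, PartNo, Weight}.
Material, Weight → InspectorID: {Material, Weight}⁺ = {InspectorID, Material, ShiftID, Weight}, which is not all of the attributes, so the left side is not a superkey — BCNF is violated.
Material → ShiftID has non-prime {ShiftID} on the right and a non-superkey on the left, so 3NF fails.
{InspectorID} is a proper subset of the key {InspectorID, PartNo}, and {InspectorID}⁺ contains the non-prime attribute {ShiftID} — a partial dependency, so 2NF is violated.

1NF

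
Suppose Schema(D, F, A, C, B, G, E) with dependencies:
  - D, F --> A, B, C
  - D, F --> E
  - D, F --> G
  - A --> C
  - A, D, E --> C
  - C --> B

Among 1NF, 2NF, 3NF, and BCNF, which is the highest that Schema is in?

Candidate key: {D, F}. Prime attributes: {D, F}.
A --> C: {A}⁺ = {A, B, C}, which is not all of the attributes, so the left side is not a superkey — BCNF is violated.
Because {C} is non-prime and the left side of A --> C is not a superkey, the relation is not in 3NF.
Checking every proper subset of each key, none determines a non-prime attribute — 2NF is satisfied.

2NF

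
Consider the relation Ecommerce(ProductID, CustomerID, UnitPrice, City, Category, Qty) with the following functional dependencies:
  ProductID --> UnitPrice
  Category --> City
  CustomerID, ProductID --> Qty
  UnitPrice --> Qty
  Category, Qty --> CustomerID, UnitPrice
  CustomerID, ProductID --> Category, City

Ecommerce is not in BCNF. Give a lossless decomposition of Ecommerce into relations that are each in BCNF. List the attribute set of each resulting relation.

{Category, City}; {Category, CustomerID, ProductID}; {ProductID, UnitPrice}; {Qty, UnitPrice}

Candidate keys of the original relation: {Category, ProductID}, {CustomerID, ProductID}.
{Category, City, CustomerID, ProductID, Qty, UnitPrice}: {ProductID} determines {ProductID, Qty, UnitPrice} here but is not a superkey — split on ProductID --> Qty, UnitPrice, giving {ProductID, Qty, UnitPrice} and {Category, City, CustomerID, ProductID}.
{ProductID, Qty, UnitPrice}: {UnitPrice} determines {Qty, UnitPrice} here but is not a superkey — split on UnitPrice --> Qty, giving {Qty, UnitPrice} and {ProductID, UnitPrice}.
{Qty, UnitPrice} has no BCNF violation.
{ProductID, UnitPrice} has no BCNF violation.
{Category, City, CustomerID, ProductID}: {Category} determines {Category, City} here but is not a superkey — split on Category --> City, giving {Category, City} and {Category, CustomerID, ProductID}.
{Category, City} has no BCNF violation.
{Category, CustomerID, ProductID} has no BCNF violation.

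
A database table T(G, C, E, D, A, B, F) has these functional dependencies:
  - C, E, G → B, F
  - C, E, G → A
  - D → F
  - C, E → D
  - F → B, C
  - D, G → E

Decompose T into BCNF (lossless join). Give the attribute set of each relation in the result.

{A, D, E, G}; {B, C, F}; {D, F}

Candidate keys of the original relation: {C, E, G}, {D, G}, {E, F, G}.
{A, B, C, D, E, F, G}: {D} determines {B, C, D, F} here but is not a superkey — split on D → B, C, F, giving {B, C, D, F} and {A, D, E, G}.
{B, C, D, F}: {F} determines {B, C, F} here but is not a superkey — split on F → B, C, giving {B, C, F} and {D, F}.
{B, C, F}: every determinant is a superkey — BCNF.
{D, F}: every determinant is a superkey — BCNF.
{A, D, E, G}: every determinant is a superkey — BCNF.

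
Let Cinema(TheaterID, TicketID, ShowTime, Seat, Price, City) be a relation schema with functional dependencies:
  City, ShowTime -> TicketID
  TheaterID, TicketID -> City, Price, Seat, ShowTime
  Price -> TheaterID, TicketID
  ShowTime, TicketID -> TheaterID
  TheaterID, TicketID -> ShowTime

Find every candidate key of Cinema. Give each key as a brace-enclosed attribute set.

Closure of {Price} is {City, Price, Seat, ShowTime, TheaterID, TicketID}, the whole schema; {Price} is a candidate key.
Closure of {City, ShowTime} is {City, Price, Seat, ShowTime, TheaterID, TicketID}, the whole schema; {City, ShowTime} is a candidate key.
Closure of {ShowTime, TicketID} is {City, Price, Seat, ShowTime, TheaterID, TicketID}, the whole schema; {ShowTime, TicketID} is a candidate key.
Closure of {TheaterID, TicketID} is {City, Price, Seat, ShowTime, TheaterID, TicketID}, the whole schema; {TheaterID, TicketID} is a candidate key.
No proper subset of any of these is a key, and no other minimal superkey exists.

{City, ShowTime}, {Price}, {ShowTime, TicketID}, {TheaterID, TicketID}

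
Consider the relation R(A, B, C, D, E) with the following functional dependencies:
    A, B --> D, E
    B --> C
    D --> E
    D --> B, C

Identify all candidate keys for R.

Attributes never on any right-hand side: {A} — every candidate key must contain it.
{A, B} is a candidate key since {A, B}⁺ = {A, B, C, D, E} covers every attribute.
{A, D} is a candidate key since {A, D}⁺ = {A, B, C, D, E} covers every attribute.
Any other superkey properly contains one of these, so there are no further candidate keys.

{A, B}, {A, D}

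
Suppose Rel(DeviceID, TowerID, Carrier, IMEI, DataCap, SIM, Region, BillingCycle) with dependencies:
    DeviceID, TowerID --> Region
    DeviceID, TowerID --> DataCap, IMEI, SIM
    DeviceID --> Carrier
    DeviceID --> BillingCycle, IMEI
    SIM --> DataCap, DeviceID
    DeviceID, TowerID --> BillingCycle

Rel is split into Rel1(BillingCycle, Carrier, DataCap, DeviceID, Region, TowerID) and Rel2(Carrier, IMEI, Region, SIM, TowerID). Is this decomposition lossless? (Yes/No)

Common attributes: {Carrier, Region, TowerID}; their closure is {Carrier, Region, TowerID}.
Neither Rel1 nor Rel2 is contained in that closure, so the decomposition is lossy.

No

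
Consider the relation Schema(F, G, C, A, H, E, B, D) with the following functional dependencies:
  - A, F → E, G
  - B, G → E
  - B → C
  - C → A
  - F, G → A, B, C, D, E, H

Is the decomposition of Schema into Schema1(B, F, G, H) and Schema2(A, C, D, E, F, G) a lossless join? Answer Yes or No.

Yes

Common attributes: {F, G}; their closure is {A, B, C, D, E, F, G, H}.
Schema1 is contained in that closure, so Schema1 ∩ Schema2 → Schema1 holds and the join is lossless.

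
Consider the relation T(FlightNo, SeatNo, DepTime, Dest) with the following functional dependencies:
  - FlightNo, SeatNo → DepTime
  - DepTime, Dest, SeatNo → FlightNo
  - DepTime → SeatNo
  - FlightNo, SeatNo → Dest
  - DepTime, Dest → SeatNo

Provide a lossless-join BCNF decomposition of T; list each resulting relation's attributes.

Candidate keys of the original relation: {DepTime, Dest}, {DepTime, FlightNo}, {FlightNo, SeatNo}.
{DepTime, Dest, FlightNo, SeatNo}: {DepTime} determines {DepTime, SeatNo} here but is not a superkey — split on DepTime → SeatNo, giving {DepTime, SeatNo} and {DepTime, Dest, FlightNo}.
{DepTime, SeatNo} has no BCNF violation.
{DepTime, Dest, FlightNo} has no BCNF violation.

{DepTime, Dest, FlightNo}; {DepTime, SeatNo}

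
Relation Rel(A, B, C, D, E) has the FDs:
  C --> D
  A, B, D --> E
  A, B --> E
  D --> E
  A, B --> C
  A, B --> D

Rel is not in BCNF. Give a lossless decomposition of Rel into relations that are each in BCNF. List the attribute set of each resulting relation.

Candidate key of the original relation: {A, B}.
In {A, B, C, D, E}, {C} is not a superkey ({C}⁺ restricted to this set is {C, D, E}), so split on C --> D, E into {C, D, E} and {A, B, C}.
In {C, D, E}, {D} is not a superkey ({D}⁺ restricted to this set is {D, E}), so split on D --> E into {D, E} and {C, D}.
{D, E}: every determinant is a superkey — BCNF.
{C, D}: every determinant is a superkey — BCNF.
{A, B, C}: every determinant is a superkey — BCNF.

{A, B, C}; {C, D}; {D, E}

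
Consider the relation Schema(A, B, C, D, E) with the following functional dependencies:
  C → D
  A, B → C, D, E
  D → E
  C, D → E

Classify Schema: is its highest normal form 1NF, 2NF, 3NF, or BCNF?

2NF

Candidate key: {A, B}. Prime attributes: {A, B}.
C → D breaks BCNF: {C}⁺ = {C, D, E}, so {C} is not a superkey.
Because {D} is non-prime and the left side of C → D is not a superkey, the relation is not in 3NF.
Checking every proper subset of each key, none determines a non-prime attribute — 2NF is satisfied.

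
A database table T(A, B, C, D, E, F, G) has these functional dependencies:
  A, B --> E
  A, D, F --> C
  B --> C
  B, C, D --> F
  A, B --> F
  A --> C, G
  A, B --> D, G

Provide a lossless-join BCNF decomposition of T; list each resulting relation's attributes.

Candidate key of the original relation: {A, B}.
In {A, B, C, D, E, F, G}, {A, D, F} is not a superkey ({A, D, F}⁺ restricted to this set is {A, C, D, F, G}), so split on A, D, F --> C, G into {A, C, D, F, G} and {A, B, D, E, F}.
In {A, C, D, F, G}, {A} is not a superkey ({A}⁺ restricted to this set is {A, C, G}), so split on A --> C, G into {A, C, G} and {A, D, F}.
{A, C, G} is in BCNF.
{A, D, F} is in BCNF.
In {A, B, D, E, F}, {B, D} is not a superkey ({B, D}⁺ restricted to this set is {B, D, F}), so split on B, D --> F into {B, D, F} and {A, B, D, E}.
{B, D, F} is in BCNF.
{A, B, D, E} is in BCNF.

{A, B, D, E}; {A, C, G}; {A, D, F}; {B, D, F}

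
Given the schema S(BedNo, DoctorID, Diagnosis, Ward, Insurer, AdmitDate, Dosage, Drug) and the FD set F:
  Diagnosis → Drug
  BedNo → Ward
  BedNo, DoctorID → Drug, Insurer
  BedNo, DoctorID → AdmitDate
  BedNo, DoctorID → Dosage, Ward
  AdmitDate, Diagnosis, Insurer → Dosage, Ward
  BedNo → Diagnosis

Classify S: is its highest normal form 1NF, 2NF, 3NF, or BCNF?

1NF

Candidate key: {BedNo, DoctorID}. Prime attributes: {BedNo, DoctorID}.
For Diagnosis → Drug we have {Diagnosis}⁺ = {Diagnosis, Drug}; {Diagnosis} is not a superkey, so BCNF fails.
Because {Drug} is non-prime and the left side of Diagnosis → Drug is not a superkey, the relation is not in 3NF.
{BedNo} is a proper subset of the key {BedNo, DoctorID}, and {BedNo}⁺ contains the non-prime attributes {Diagnosis, Drug, Ward} — a partial dependency, so 2NF is violated.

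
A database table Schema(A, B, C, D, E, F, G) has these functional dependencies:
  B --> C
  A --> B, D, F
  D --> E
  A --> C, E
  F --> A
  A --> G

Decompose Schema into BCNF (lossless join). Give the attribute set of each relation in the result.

Candidate keys of the original relation: {A}, {F}.
Within {A, B, C, D, E, F, G}: {B}⁺ ∩ {A, B, C, D, E, F, G} = {B, C}, not the whole set, so B --> C violates BCNF; decompose into {B, C} and {A, B, D, E, F, G}.
{B, C}: every determinant is a superkey — BCNF.
Within {A, B, D, E, F, G}: {D}⁺ ∩ {A, B, D, E, F, G} = {D, E}, not the whole set, so D --> E violates BCNF; decompose into {D, E} and {A, B, D, F, G}.
{D, E}: every determinant is a superkey — BCNF.
{A, B, D, F, G}: every determinant is a superkey — BCNF.

{A, B, D, F, G}; {B, C}; {D, E}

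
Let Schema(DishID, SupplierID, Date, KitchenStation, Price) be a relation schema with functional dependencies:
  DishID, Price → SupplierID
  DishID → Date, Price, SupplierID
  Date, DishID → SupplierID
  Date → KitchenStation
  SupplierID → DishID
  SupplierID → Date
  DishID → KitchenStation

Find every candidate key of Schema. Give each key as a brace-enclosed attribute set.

{DishID}, {SupplierID}

{DishID}⁺ = {Date, DishID, KitchenStation, Price, SupplierID}, which is every attribute, so {DishID} is a candidate key.
{SupplierID}⁺ = {Date, DishID, KitchenStation, Price, SupplierID}, which is every attribute, so {SupplierID} is a candidate key.
These are minimal and exhaustive — every other superkey contains one of them.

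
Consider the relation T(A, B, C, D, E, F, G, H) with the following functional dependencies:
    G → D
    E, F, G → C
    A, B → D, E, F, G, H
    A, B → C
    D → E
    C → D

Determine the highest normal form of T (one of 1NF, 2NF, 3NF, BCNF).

Candidate key: {A, B}. Prime attributes: {A, B}.
G → D breaks BCNF: {G}⁺ = {D, E, G}, so {G} is not a superkey.
Because {D} is non-prime and the left side of G → D is not a superkey, the relation is not in 3NF.
No non-prime attribute depends on a proper subset of any candidate key, so 2NF holds.

2NF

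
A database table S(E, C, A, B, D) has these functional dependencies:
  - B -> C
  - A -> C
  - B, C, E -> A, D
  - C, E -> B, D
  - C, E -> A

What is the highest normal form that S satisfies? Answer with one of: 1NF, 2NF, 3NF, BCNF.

Candidate keys: {A, E}, {B, E}, {C, E}. Prime attributes: {A, B, C, E}.
For B -> C we have {B}⁺ = {B, C}; {B} is not a superkey, so BCNF fails.
Its right-hand attributes {C} are all prime, as are those of every other non-superkey FD — the relation is in 3NF.

3NF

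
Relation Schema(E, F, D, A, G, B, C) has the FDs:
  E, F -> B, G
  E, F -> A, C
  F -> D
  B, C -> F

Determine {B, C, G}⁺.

{B, C, D, F, G}

Start with {B, C, G}.
B, C -> F applies; add {F} → now {B, C, F, G}.
F -> D applies; add {D} → now {B, C, D, F, G}.
No further FD applies.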